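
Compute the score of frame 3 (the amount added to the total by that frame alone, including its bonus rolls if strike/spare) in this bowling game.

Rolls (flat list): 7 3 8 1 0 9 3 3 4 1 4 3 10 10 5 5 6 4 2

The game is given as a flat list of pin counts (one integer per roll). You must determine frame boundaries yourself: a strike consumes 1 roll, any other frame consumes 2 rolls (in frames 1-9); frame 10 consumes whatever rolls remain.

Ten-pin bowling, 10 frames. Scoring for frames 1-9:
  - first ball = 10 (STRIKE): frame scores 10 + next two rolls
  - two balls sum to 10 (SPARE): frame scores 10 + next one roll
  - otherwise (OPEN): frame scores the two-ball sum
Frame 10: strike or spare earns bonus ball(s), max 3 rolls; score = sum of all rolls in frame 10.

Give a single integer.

Answer: 9

Derivation:
Frame 1: SPARE (7+3=10). 10 + next roll (8) = 18. Cumulative: 18
Frame 2: OPEN (8+1=9). Cumulative: 27
Frame 3: OPEN (0+9=9). Cumulative: 36
Frame 4: OPEN (3+3=6). Cumulative: 42
Frame 5: OPEN (4+1=5). Cumulative: 47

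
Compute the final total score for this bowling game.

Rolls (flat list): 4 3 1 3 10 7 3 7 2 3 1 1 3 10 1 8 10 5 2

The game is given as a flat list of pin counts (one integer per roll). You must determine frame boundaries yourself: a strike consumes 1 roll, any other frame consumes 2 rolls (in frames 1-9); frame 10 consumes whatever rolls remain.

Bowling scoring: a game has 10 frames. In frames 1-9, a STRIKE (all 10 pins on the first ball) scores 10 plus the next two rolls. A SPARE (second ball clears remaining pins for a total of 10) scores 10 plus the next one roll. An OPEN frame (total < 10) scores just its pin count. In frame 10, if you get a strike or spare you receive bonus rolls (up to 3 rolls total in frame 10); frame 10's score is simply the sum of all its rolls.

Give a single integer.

Frame 1: OPEN (4+3=7). Cumulative: 7
Frame 2: OPEN (1+3=4). Cumulative: 11
Frame 3: STRIKE. 10 + next two rolls (7+3) = 20. Cumulative: 31
Frame 4: SPARE (7+3=10). 10 + next roll (7) = 17. Cumulative: 48
Frame 5: OPEN (7+2=9). Cumulative: 57
Frame 6: OPEN (3+1=4). Cumulative: 61
Frame 7: OPEN (1+3=4). Cumulative: 65
Frame 8: STRIKE. 10 + next two rolls (1+8) = 19. Cumulative: 84
Frame 9: OPEN (1+8=9). Cumulative: 93
Frame 10: STRIKE. Sum of all frame-10 rolls (10+5+2) = 17. Cumulative: 110

Answer: 110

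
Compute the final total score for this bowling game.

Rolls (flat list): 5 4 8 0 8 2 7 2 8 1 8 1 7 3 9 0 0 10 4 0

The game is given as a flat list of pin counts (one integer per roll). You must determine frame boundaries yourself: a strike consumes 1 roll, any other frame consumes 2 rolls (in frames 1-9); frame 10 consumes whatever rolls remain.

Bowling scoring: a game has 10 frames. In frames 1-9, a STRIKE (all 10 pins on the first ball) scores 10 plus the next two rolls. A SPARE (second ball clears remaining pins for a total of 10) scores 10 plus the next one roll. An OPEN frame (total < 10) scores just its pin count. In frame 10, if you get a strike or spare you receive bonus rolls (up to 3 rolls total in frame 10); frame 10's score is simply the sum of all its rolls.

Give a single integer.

Answer: 107

Derivation:
Frame 1: OPEN (5+4=9). Cumulative: 9
Frame 2: OPEN (8+0=8). Cumulative: 17
Frame 3: SPARE (8+2=10). 10 + next roll (7) = 17. Cumulative: 34
Frame 4: OPEN (7+2=9). Cumulative: 43
Frame 5: OPEN (8+1=9). Cumulative: 52
Frame 6: OPEN (8+1=9). Cumulative: 61
Frame 7: SPARE (7+3=10). 10 + next roll (9) = 19. Cumulative: 80
Frame 8: OPEN (9+0=9). Cumulative: 89
Frame 9: SPARE (0+10=10). 10 + next roll (4) = 14. Cumulative: 103
Frame 10: OPEN. Sum of all frame-10 rolls (4+0) = 4. Cumulative: 107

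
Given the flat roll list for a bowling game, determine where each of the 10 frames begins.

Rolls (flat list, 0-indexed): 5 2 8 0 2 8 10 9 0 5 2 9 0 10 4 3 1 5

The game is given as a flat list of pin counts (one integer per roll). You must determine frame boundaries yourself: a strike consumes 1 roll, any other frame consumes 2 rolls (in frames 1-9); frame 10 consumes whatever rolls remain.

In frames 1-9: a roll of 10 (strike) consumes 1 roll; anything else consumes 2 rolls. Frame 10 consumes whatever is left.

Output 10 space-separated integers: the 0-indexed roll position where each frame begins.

Frame 1 starts at roll index 0: rolls=5,2 (sum=7), consumes 2 rolls
Frame 2 starts at roll index 2: rolls=8,0 (sum=8), consumes 2 rolls
Frame 3 starts at roll index 4: rolls=2,8 (sum=10), consumes 2 rolls
Frame 4 starts at roll index 6: roll=10 (strike), consumes 1 roll
Frame 5 starts at roll index 7: rolls=9,0 (sum=9), consumes 2 rolls
Frame 6 starts at roll index 9: rolls=5,2 (sum=7), consumes 2 rolls
Frame 7 starts at roll index 11: rolls=9,0 (sum=9), consumes 2 rolls
Frame 8 starts at roll index 13: roll=10 (strike), consumes 1 roll
Frame 9 starts at roll index 14: rolls=4,3 (sum=7), consumes 2 rolls
Frame 10 starts at roll index 16: 2 remaining rolls

Answer: 0 2 4 6 7 9 11 13 14 16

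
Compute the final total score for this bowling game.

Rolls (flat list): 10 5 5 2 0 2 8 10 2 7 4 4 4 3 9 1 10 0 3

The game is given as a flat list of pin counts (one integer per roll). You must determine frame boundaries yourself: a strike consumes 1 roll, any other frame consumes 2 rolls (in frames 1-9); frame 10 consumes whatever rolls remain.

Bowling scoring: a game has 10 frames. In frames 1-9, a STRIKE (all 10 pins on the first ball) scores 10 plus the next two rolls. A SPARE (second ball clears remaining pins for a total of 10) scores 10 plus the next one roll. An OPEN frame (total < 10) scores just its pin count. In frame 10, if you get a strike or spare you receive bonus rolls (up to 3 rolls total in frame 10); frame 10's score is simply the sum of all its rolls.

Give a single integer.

Frame 1: STRIKE. 10 + next two rolls (5+5) = 20. Cumulative: 20
Frame 2: SPARE (5+5=10). 10 + next roll (2) = 12. Cumulative: 32
Frame 3: OPEN (2+0=2). Cumulative: 34
Frame 4: SPARE (2+8=10). 10 + next roll (10) = 20. Cumulative: 54
Frame 5: STRIKE. 10 + next two rolls (2+7) = 19. Cumulative: 73
Frame 6: OPEN (2+7=9). Cumulative: 82
Frame 7: OPEN (4+4=8). Cumulative: 90
Frame 8: OPEN (4+3=7). Cumulative: 97
Frame 9: SPARE (9+1=10). 10 + next roll (10) = 20. Cumulative: 117
Frame 10: STRIKE. Sum of all frame-10 rolls (10+0+3) = 13. Cumulative: 130

Answer: 130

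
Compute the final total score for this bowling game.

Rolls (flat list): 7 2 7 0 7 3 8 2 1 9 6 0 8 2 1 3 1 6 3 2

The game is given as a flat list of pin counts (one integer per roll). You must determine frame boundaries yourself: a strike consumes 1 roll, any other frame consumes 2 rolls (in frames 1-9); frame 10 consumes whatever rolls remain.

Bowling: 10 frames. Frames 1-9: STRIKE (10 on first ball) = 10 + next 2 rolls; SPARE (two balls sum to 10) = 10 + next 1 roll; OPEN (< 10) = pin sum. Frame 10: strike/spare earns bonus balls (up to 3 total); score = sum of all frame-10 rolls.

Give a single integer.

Frame 1: OPEN (7+2=9). Cumulative: 9
Frame 2: OPEN (7+0=7). Cumulative: 16
Frame 3: SPARE (7+3=10). 10 + next roll (8) = 18. Cumulative: 34
Frame 4: SPARE (8+2=10). 10 + next roll (1) = 11. Cumulative: 45
Frame 5: SPARE (1+9=10). 10 + next roll (6) = 16. Cumulative: 61
Frame 6: OPEN (6+0=6). Cumulative: 67
Frame 7: SPARE (8+2=10). 10 + next roll (1) = 11. Cumulative: 78
Frame 8: OPEN (1+3=4). Cumulative: 82
Frame 9: OPEN (1+6=7). Cumulative: 89
Frame 10: OPEN. Sum of all frame-10 rolls (3+2) = 5. Cumulative: 94

Answer: 94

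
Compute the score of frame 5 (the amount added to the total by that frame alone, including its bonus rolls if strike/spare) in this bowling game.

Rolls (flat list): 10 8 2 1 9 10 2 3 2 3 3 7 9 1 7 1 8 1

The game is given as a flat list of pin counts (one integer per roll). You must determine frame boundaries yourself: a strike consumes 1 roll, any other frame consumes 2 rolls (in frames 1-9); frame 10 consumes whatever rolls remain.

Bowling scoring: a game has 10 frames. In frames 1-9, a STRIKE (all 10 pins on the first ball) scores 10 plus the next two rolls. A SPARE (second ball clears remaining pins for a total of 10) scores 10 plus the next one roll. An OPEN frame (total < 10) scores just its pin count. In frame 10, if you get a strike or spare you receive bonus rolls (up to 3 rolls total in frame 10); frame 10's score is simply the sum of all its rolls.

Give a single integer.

Frame 1: STRIKE. 10 + next two rolls (8+2) = 20. Cumulative: 20
Frame 2: SPARE (8+2=10). 10 + next roll (1) = 11. Cumulative: 31
Frame 3: SPARE (1+9=10). 10 + next roll (10) = 20. Cumulative: 51
Frame 4: STRIKE. 10 + next two rolls (2+3) = 15. Cumulative: 66
Frame 5: OPEN (2+3=5). Cumulative: 71
Frame 6: OPEN (2+3=5). Cumulative: 76
Frame 7: SPARE (3+7=10). 10 + next roll (9) = 19. Cumulative: 95

Answer: 5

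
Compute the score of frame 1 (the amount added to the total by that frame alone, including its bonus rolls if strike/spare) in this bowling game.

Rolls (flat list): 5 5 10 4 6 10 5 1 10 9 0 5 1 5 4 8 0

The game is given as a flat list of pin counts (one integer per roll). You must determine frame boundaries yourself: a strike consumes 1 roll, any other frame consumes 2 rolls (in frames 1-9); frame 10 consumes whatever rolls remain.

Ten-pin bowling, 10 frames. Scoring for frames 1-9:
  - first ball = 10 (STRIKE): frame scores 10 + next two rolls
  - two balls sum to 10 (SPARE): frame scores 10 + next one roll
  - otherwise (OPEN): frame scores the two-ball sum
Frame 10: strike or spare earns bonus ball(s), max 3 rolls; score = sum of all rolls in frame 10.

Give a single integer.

Frame 1: SPARE (5+5=10). 10 + next roll (10) = 20. Cumulative: 20
Frame 2: STRIKE. 10 + next two rolls (4+6) = 20. Cumulative: 40
Frame 3: SPARE (4+6=10). 10 + next roll (10) = 20. Cumulative: 60

Answer: 20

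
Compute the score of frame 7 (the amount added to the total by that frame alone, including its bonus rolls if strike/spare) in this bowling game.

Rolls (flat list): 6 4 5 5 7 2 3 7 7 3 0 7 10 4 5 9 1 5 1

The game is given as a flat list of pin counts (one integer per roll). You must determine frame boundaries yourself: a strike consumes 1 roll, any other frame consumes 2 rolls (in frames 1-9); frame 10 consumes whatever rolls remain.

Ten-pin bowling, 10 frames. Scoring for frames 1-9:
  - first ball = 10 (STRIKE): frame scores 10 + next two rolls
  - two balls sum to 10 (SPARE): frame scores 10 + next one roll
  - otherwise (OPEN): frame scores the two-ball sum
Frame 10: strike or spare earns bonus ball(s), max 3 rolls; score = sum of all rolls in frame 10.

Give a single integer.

Answer: 19

Derivation:
Frame 1: SPARE (6+4=10). 10 + next roll (5) = 15. Cumulative: 15
Frame 2: SPARE (5+5=10). 10 + next roll (7) = 17. Cumulative: 32
Frame 3: OPEN (7+2=9). Cumulative: 41
Frame 4: SPARE (3+7=10). 10 + next roll (7) = 17. Cumulative: 58
Frame 5: SPARE (7+3=10). 10 + next roll (0) = 10. Cumulative: 68
Frame 6: OPEN (0+7=7). Cumulative: 75
Frame 7: STRIKE. 10 + next two rolls (4+5) = 19. Cumulative: 94
Frame 8: OPEN (4+5=9). Cumulative: 103
Frame 9: SPARE (9+1=10). 10 + next roll (5) = 15. Cumulative: 118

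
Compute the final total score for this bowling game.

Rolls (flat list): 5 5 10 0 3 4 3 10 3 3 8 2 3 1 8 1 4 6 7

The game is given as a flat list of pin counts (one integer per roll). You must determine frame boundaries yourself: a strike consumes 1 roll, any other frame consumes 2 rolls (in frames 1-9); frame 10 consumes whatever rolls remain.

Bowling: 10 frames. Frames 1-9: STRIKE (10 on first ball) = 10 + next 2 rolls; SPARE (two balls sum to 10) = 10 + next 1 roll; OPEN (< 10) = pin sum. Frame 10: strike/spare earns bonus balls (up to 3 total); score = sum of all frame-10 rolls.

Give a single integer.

Frame 1: SPARE (5+5=10). 10 + next roll (10) = 20. Cumulative: 20
Frame 2: STRIKE. 10 + next two rolls (0+3) = 13. Cumulative: 33
Frame 3: OPEN (0+3=3). Cumulative: 36
Frame 4: OPEN (4+3=7). Cumulative: 43
Frame 5: STRIKE. 10 + next two rolls (3+3) = 16. Cumulative: 59
Frame 6: OPEN (3+3=6). Cumulative: 65
Frame 7: SPARE (8+2=10). 10 + next roll (3) = 13. Cumulative: 78
Frame 8: OPEN (3+1=4). Cumulative: 82
Frame 9: OPEN (8+1=9). Cumulative: 91
Frame 10: SPARE. Sum of all frame-10 rolls (4+6+7) = 17. Cumulative: 108

Answer: 108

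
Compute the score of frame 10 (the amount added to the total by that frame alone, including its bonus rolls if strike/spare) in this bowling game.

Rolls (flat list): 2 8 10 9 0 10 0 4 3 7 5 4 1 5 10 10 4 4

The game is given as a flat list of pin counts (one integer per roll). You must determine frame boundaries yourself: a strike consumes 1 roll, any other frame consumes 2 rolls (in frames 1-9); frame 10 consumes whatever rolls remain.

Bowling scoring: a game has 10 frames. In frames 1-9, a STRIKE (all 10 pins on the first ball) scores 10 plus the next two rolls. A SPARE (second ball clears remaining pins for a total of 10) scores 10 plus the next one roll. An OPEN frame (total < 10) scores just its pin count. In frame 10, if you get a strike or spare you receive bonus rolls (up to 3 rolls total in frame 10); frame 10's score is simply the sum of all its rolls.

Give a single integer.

Frame 1: SPARE (2+8=10). 10 + next roll (10) = 20. Cumulative: 20
Frame 2: STRIKE. 10 + next two rolls (9+0) = 19. Cumulative: 39
Frame 3: OPEN (9+0=9). Cumulative: 48
Frame 4: STRIKE. 10 + next two rolls (0+4) = 14. Cumulative: 62
Frame 5: OPEN (0+4=4). Cumulative: 66
Frame 6: SPARE (3+7=10). 10 + next roll (5) = 15. Cumulative: 81
Frame 7: OPEN (5+4=9). Cumulative: 90
Frame 8: OPEN (1+5=6). Cumulative: 96
Frame 9: STRIKE. 10 + next two rolls (10+4) = 24. Cumulative: 120
Frame 10: STRIKE. Sum of all frame-10 rolls (10+4+4) = 18. Cumulative: 138

Answer: 18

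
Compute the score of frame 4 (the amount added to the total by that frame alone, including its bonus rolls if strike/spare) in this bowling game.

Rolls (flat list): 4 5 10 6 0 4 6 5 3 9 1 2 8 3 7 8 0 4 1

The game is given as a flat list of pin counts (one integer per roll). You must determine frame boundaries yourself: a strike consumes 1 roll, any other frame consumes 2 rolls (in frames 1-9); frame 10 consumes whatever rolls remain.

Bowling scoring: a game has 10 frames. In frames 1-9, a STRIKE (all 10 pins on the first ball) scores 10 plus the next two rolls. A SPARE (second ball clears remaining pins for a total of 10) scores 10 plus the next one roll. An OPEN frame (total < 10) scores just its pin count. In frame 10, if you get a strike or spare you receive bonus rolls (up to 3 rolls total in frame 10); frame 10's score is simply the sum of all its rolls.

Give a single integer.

Frame 1: OPEN (4+5=9). Cumulative: 9
Frame 2: STRIKE. 10 + next two rolls (6+0) = 16. Cumulative: 25
Frame 3: OPEN (6+0=6). Cumulative: 31
Frame 4: SPARE (4+6=10). 10 + next roll (5) = 15. Cumulative: 46
Frame 5: OPEN (5+3=8). Cumulative: 54
Frame 6: SPARE (9+1=10). 10 + next roll (2) = 12. Cumulative: 66

Answer: 15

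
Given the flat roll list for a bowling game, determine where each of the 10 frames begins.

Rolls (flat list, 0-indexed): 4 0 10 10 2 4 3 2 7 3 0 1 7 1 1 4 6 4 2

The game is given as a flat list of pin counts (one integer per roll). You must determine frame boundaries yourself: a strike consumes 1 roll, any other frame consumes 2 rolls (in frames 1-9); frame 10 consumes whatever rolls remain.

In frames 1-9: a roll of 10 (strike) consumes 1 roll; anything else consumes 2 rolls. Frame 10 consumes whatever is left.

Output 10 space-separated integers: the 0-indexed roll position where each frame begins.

Frame 1 starts at roll index 0: rolls=4,0 (sum=4), consumes 2 rolls
Frame 2 starts at roll index 2: roll=10 (strike), consumes 1 roll
Frame 3 starts at roll index 3: roll=10 (strike), consumes 1 roll
Frame 4 starts at roll index 4: rolls=2,4 (sum=6), consumes 2 rolls
Frame 5 starts at roll index 6: rolls=3,2 (sum=5), consumes 2 rolls
Frame 6 starts at roll index 8: rolls=7,3 (sum=10), consumes 2 rolls
Frame 7 starts at roll index 10: rolls=0,1 (sum=1), consumes 2 rolls
Frame 8 starts at roll index 12: rolls=7,1 (sum=8), consumes 2 rolls
Frame 9 starts at roll index 14: rolls=1,4 (sum=5), consumes 2 rolls
Frame 10 starts at roll index 16: 3 remaining rolls

Answer: 0 2 3 4 6 8 10 12 14 16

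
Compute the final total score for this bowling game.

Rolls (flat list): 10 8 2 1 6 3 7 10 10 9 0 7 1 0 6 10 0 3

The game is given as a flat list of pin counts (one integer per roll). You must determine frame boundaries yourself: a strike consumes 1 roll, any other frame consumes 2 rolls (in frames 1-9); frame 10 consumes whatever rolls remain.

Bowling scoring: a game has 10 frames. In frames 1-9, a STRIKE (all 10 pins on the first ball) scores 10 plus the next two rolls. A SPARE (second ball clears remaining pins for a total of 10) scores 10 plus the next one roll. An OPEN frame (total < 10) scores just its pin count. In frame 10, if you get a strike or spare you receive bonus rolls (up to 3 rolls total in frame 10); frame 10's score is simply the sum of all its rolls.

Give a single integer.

Frame 1: STRIKE. 10 + next two rolls (8+2) = 20. Cumulative: 20
Frame 2: SPARE (8+2=10). 10 + next roll (1) = 11. Cumulative: 31
Frame 3: OPEN (1+6=7). Cumulative: 38
Frame 4: SPARE (3+7=10). 10 + next roll (10) = 20. Cumulative: 58
Frame 5: STRIKE. 10 + next two rolls (10+9) = 29. Cumulative: 87
Frame 6: STRIKE. 10 + next two rolls (9+0) = 19. Cumulative: 106
Frame 7: OPEN (9+0=9). Cumulative: 115
Frame 8: OPEN (7+1=8). Cumulative: 123
Frame 9: OPEN (0+6=6). Cumulative: 129
Frame 10: STRIKE. Sum of all frame-10 rolls (10+0+3) = 13. Cumulative: 142

Answer: 142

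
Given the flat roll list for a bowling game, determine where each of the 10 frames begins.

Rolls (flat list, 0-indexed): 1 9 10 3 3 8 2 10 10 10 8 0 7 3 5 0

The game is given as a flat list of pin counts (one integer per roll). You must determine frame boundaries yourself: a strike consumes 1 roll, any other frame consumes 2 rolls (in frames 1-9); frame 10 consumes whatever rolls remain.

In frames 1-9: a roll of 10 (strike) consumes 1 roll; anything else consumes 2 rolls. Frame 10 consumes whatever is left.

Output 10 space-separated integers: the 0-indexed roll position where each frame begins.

Frame 1 starts at roll index 0: rolls=1,9 (sum=10), consumes 2 rolls
Frame 2 starts at roll index 2: roll=10 (strike), consumes 1 roll
Frame 3 starts at roll index 3: rolls=3,3 (sum=6), consumes 2 rolls
Frame 4 starts at roll index 5: rolls=8,2 (sum=10), consumes 2 rolls
Frame 5 starts at roll index 7: roll=10 (strike), consumes 1 roll
Frame 6 starts at roll index 8: roll=10 (strike), consumes 1 roll
Frame 7 starts at roll index 9: roll=10 (strike), consumes 1 roll
Frame 8 starts at roll index 10: rolls=8,0 (sum=8), consumes 2 rolls
Frame 9 starts at roll index 12: rolls=7,3 (sum=10), consumes 2 rolls
Frame 10 starts at roll index 14: 2 remaining rolls

Answer: 0 2 3 5 7 8 9 10 12 14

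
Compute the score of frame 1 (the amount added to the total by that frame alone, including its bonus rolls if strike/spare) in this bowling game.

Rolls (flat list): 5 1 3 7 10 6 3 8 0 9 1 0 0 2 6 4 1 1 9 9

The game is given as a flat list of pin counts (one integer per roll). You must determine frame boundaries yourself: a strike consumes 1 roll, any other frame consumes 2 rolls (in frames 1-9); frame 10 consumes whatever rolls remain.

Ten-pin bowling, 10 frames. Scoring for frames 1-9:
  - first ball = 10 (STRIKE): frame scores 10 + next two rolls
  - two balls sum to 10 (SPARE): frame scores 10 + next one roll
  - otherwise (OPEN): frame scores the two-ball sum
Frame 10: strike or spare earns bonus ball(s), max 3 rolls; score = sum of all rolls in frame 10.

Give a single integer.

Frame 1: OPEN (5+1=6). Cumulative: 6
Frame 2: SPARE (3+7=10). 10 + next roll (10) = 20. Cumulative: 26
Frame 3: STRIKE. 10 + next two rolls (6+3) = 19. Cumulative: 45

Answer: 6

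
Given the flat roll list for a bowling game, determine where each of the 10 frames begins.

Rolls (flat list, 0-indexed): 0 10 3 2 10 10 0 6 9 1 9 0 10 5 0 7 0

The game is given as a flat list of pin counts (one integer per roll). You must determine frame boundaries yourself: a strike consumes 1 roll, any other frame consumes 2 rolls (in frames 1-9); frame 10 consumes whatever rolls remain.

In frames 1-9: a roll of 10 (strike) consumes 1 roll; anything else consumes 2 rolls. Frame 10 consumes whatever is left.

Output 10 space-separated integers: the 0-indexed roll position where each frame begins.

Answer: 0 2 4 5 6 8 10 12 13 15

Derivation:
Frame 1 starts at roll index 0: rolls=0,10 (sum=10), consumes 2 rolls
Frame 2 starts at roll index 2: rolls=3,2 (sum=5), consumes 2 rolls
Frame 3 starts at roll index 4: roll=10 (strike), consumes 1 roll
Frame 4 starts at roll index 5: roll=10 (strike), consumes 1 roll
Frame 5 starts at roll index 6: rolls=0,6 (sum=6), consumes 2 rolls
Frame 6 starts at roll index 8: rolls=9,1 (sum=10), consumes 2 rolls
Frame 7 starts at roll index 10: rolls=9,0 (sum=9), consumes 2 rolls
Frame 8 starts at roll index 12: roll=10 (strike), consumes 1 roll
Frame 9 starts at roll index 13: rolls=5,0 (sum=5), consumes 2 rolls
Frame 10 starts at roll index 15: 2 remaining rolls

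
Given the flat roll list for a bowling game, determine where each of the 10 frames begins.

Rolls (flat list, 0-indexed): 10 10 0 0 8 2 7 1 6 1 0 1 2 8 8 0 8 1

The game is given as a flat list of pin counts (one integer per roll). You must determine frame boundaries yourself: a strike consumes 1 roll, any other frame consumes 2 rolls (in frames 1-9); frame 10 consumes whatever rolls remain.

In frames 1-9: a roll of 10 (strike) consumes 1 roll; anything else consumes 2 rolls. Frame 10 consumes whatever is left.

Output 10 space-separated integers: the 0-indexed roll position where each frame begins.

Answer: 0 1 2 4 6 8 10 12 14 16

Derivation:
Frame 1 starts at roll index 0: roll=10 (strike), consumes 1 roll
Frame 2 starts at roll index 1: roll=10 (strike), consumes 1 roll
Frame 3 starts at roll index 2: rolls=0,0 (sum=0), consumes 2 rolls
Frame 4 starts at roll index 4: rolls=8,2 (sum=10), consumes 2 rolls
Frame 5 starts at roll index 6: rolls=7,1 (sum=8), consumes 2 rolls
Frame 6 starts at roll index 8: rolls=6,1 (sum=7), consumes 2 rolls
Frame 7 starts at roll index 10: rolls=0,1 (sum=1), consumes 2 rolls
Frame 8 starts at roll index 12: rolls=2,8 (sum=10), consumes 2 rolls
Frame 9 starts at roll index 14: rolls=8,0 (sum=8), consumes 2 rolls
Frame 10 starts at roll index 16: 2 remaining rolls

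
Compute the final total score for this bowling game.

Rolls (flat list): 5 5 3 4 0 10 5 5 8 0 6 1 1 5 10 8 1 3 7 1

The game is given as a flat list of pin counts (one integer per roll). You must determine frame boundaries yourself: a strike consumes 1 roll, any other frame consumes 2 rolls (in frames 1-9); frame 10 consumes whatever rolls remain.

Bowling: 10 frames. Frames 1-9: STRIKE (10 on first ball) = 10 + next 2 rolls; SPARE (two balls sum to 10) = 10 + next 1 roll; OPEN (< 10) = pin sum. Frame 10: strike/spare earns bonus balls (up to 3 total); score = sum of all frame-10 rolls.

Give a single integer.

Frame 1: SPARE (5+5=10). 10 + next roll (3) = 13. Cumulative: 13
Frame 2: OPEN (3+4=7). Cumulative: 20
Frame 3: SPARE (0+10=10). 10 + next roll (5) = 15. Cumulative: 35
Frame 4: SPARE (5+5=10). 10 + next roll (8) = 18. Cumulative: 53
Frame 5: OPEN (8+0=8). Cumulative: 61
Frame 6: OPEN (6+1=7). Cumulative: 68
Frame 7: OPEN (1+5=6). Cumulative: 74
Frame 8: STRIKE. 10 + next two rolls (8+1) = 19. Cumulative: 93
Frame 9: OPEN (8+1=9). Cumulative: 102
Frame 10: SPARE. Sum of all frame-10 rolls (3+7+1) = 11. Cumulative: 113

Answer: 113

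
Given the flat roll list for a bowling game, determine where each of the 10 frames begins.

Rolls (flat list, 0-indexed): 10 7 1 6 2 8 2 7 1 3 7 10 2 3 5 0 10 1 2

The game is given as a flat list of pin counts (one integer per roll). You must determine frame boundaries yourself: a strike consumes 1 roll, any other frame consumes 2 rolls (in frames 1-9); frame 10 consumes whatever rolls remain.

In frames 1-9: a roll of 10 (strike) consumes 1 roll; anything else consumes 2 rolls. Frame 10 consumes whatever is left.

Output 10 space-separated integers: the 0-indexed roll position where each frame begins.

Frame 1 starts at roll index 0: roll=10 (strike), consumes 1 roll
Frame 2 starts at roll index 1: rolls=7,1 (sum=8), consumes 2 rolls
Frame 3 starts at roll index 3: rolls=6,2 (sum=8), consumes 2 rolls
Frame 4 starts at roll index 5: rolls=8,2 (sum=10), consumes 2 rolls
Frame 5 starts at roll index 7: rolls=7,1 (sum=8), consumes 2 rolls
Frame 6 starts at roll index 9: rolls=3,7 (sum=10), consumes 2 rolls
Frame 7 starts at roll index 11: roll=10 (strike), consumes 1 roll
Frame 8 starts at roll index 12: rolls=2,3 (sum=5), consumes 2 rolls
Frame 9 starts at roll index 14: rolls=5,0 (sum=5), consumes 2 rolls
Frame 10 starts at roll index 16: 3 remaining rolls

Answer: 0 1 3 5 7 9 11 12 14 16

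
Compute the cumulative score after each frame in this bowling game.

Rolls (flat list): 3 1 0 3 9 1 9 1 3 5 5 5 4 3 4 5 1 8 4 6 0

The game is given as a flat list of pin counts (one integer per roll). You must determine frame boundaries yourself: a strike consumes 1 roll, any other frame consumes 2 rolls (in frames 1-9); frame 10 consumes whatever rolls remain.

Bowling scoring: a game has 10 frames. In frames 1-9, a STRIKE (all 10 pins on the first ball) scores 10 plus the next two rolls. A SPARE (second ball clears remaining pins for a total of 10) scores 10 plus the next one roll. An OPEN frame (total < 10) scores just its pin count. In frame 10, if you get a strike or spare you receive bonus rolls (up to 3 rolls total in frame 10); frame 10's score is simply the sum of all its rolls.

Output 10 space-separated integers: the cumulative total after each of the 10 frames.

Answer: 4 7 26 39 47 61 68 77 86 96

Derivation:
Frame 1: OPEN (3+1=4). Cumulative: 4
Frame 2: OPEN (0+3=3). Cumulative: 7
Frame 3: SPARE (9+1=10). 10 + next roll (9) = 19. Cumulative: 26
Frame 4: SPARE (9+1=10). 10 + next roll (3) = 13. Cumulative: 39
Frame 5: OPEN (3+5=8). Cumulative: 47
Frame 6: SPARE (5+5=10). 10 + next roll (4) = 14. Cumulative: 61
Frame 7: OPEN (4+3=7). Cumulative: 68
Frame 8: OPEN (4+5=9). Cumulative: 77
Frame 9: OPEN (1+8=9). Cumulative: 86
Frame 10: SPARE. Sum of all frame-10 rolls (4+6+0) = 10. Cumulative: 96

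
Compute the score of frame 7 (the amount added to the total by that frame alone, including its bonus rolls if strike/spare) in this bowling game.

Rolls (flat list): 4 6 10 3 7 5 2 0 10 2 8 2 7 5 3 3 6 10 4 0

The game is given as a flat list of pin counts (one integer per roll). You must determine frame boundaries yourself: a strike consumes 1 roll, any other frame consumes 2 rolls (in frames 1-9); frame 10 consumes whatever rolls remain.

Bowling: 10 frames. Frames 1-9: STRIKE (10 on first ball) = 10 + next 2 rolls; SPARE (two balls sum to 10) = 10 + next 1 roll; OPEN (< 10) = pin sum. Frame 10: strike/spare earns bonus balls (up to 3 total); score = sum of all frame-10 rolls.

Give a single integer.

Answer: 9

Derivation:
Frame 1: SPARE (4+6=10). 10 + next roll (10) = 20. Cumulative: 20
Frame 2: STRIKE. 10 + next two rolls (3+7) = 20. Cumulative: 40
Frame 3: SPARE (3+7=10). 10 + next roll (5) = 15. Cumulative: 55
Frame 4: OPEN (5+2=7). Cumulative: 62
Frame 5: SPARE (0+10=10). 10 + next roll (2) = 12. Cumulative: 74
Frame 6: SPARE (2+8=10). 10 + next roll (2) = 12. Cumulative: 86
Frame 7: OPEN (2+7=9). Cumulative: 95
Frame 8: OPEN (5+3=8). Cumulative: 103
Frame 9: OPEN (3+6=9). Cumulative: 112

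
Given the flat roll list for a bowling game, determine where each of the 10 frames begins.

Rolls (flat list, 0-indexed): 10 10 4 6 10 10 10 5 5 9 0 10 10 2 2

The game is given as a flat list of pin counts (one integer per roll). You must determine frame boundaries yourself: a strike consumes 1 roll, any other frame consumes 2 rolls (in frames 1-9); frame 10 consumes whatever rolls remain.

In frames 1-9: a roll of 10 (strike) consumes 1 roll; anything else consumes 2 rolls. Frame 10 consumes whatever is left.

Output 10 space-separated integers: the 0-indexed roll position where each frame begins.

Frame 1 starts at roll index 0: roll=10 (strike), consumes 1 roll
Frame 2 starts at roll index 1: roll=10 (strike), consumes 1 roll
Frame 3 starts at roll index 2: rolls=4,6 (sum=10), consumes 2 rolls
Frame 4 starts at roll index 4: roll=10 (strike), consumes 1 roll
Frame 5 starts at roll index 5: roll=10 (strike), consumes 1 roll
Frame 6 starts at roll index 6: roll=10 (strike), consumes 1 roll
Frame 7 starts at roll index 7: rolls=5,5 (sum=10), consumes 2 rolls
Frame 8 starts at roll index 9: rolls=9,0 (sum=9), consumes 2 rolls
Frame 9 starts at roll index 11: roll=10 (strike), consumes 1 roll
Frame 10 starts at roll index 12: 3 remaining rolls

Answer: 0 1 2 4 5 6 7 9 11 12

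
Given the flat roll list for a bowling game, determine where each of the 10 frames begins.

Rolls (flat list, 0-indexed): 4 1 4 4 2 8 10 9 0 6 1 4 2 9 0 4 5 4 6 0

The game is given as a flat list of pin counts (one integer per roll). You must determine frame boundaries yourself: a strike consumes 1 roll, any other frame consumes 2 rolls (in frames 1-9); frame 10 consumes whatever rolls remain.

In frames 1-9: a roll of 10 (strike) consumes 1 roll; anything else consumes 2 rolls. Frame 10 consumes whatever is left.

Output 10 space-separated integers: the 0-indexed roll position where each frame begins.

Answer: 0 2 4 6 7 9 11 13 15 17

Derivation:
Frame 1 starts at roll index 0: rolls=4,1 (sum=5), consumes 2 rolls
Frame 2 starts at roll index 2: rolls=4,4 (sum=8), consumes 2 rolls
Frame 3 starts at roll index 4: rolls=2,8 (sum=10), consumes 2 rolls
Frame 4 starts at roll index 6: roll=10 (strike), consumes 1 roll
Frame 5 starts at roll index 7: rolls=9,0 (sum=9), consumes 2 rolls
Frame 6 starts at roll index 9: rolls=6,1 (sum=7), consumes 2 rolls
Frame 7 starts at roll index 11: rolls=4,2 (sum=6), consumes 2 rolls
Frame 8 starts at roll index 13: rolls=9,0 (sum=9), consumes 2 rolls
Frame 9 starts at roll index 15: rolls=4,5 (sum=9), consumes 2 rolls
Frame 10 starts at roll index 17: 3 remaining rolls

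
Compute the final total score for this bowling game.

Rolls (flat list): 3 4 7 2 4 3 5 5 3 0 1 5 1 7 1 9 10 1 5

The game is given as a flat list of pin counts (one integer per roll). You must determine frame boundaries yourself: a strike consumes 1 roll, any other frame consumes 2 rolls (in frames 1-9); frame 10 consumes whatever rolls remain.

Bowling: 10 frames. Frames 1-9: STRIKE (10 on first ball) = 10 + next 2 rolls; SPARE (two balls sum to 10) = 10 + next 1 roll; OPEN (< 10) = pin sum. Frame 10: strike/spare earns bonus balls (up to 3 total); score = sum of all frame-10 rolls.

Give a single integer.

Frame 1: OPEN (3+4=7). Cumulative: 7
Frame 2: OPEN (7+2=9). Cumulative: 16
Frame 3: OPEN (4+3=7). Cumulative: 23
Frame 4: SPARE (5+5=10). 10 + next roll (3) = 13. Cumulative: 36
Frame 5: OPEN (3+0=3). Cumulative: 39
Frame 6: OPEN (1+5=6). Cumulative: 45
Frame 7: OPEN (1+7=8). Cumulative: 53
Frame 8: SPARE (1+9=10). 10 + next roll (10) = 20. Cumulative: 73
Frame 9: STRIKE. 10 + next two rolls (1+5) = 16. Cumulative: 89
Frame 10: OPEN. Sum of all frame-10 rolls (1+5) = 6. Cumulative: 95

Answer: 95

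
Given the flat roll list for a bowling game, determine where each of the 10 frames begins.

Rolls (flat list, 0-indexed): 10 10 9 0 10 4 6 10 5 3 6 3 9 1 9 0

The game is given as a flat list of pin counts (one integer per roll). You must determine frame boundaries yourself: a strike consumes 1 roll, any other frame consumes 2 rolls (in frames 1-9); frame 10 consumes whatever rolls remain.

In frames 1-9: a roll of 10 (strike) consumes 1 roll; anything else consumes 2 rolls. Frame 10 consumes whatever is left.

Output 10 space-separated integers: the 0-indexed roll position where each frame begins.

Frame 1 starts at roll index 0: roll=10 (strike), consumes 1 roll
Frame 2 starts at roll index 1: roll=10 (strike), consumes 1 roll
Frame 3 starts at roll index 2: rolls=9,0 (sum=9), consumes 2 rolls
Frame 4 starts at roll index 4: roll=10 (strike), consumes 1 roll
Frame 5 starts at roll index 5: rolls=4,6 (sum=10), consumes 2 rolls
Frame 6 starts at roll index 7: roll=10 (strike), consumes 1 roll
Frame 7 starts at roll index 8: rolls=5,3 (sum=8), consumes 2 rolls
Frame 8 starts at roll index 10: rolls=6,3 (sum=9), consumes 2 rolls
Frame 9 starts at roll index 12: rolls=9,1 (sum=10), consumes 2 rolls
Frame 10 starts at roll index 14: 2 remaining rolls

Answer: 0 1 2 4 5 7 8 10 12 14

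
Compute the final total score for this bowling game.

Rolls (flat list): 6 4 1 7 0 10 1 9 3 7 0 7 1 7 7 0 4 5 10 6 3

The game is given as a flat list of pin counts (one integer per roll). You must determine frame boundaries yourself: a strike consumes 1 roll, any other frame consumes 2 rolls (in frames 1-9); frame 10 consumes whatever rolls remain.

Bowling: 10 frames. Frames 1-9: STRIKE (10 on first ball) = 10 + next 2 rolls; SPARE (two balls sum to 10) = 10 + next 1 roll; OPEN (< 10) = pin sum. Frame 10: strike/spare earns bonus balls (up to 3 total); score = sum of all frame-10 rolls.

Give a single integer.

Frame 1: SPARE (6+4=10). 10 + next roll (1) = 11. Cumulative: 11
Frame 2: OPEN (1+7=8). Cumulative: 19
Frame 3: SPARE (0+10=10). 10 + next roll (1) = 11. Cumulative: 30
Frame 4: SPARE (1+9=10). 10 + next roll (3) = 13. Cumulative: 43
Frame 5: SPARE (3+7=10). 10 + next roll (0) = 10. Cumulative: 53
Frame 6: OPEN (0+7=7). Cumulative: 60
Frame 7: OPEN (1+7=8). Cumulative: 68
Frame 8: OPEN (7+0=7). Cumulative: 75
Frame 9: OPEN (4+5=9). Cumulative: 84
Frame 10: STRIKE. Sum of all frame-10 rolls (10+6+3) = 19. Cumulative: 103

Answer: 103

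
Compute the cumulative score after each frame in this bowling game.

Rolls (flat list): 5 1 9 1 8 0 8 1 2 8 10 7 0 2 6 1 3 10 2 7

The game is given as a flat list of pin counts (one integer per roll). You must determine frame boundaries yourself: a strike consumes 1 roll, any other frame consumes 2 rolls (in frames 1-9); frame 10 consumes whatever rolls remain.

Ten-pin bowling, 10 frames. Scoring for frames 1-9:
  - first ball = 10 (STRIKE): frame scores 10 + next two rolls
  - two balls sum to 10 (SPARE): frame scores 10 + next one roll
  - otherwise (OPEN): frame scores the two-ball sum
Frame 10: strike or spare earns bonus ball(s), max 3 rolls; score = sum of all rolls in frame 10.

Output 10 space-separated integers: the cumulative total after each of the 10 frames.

Frame 1: OPEN (5+1=6). Cumulative: 6
Frame 2: SPARE (9+1=10). 10 + next roll (8) = 18. Cumulative: 24
Frame 3: OPEN (8+0=8). Cumulative: 32
Frame 4: OPEN (8+1=9). Cumulative: 41
Frame 5: SPARE (2+8=10). 10 + next roll (10) = 20. Cumulative: 61
Frame 6: STRIKE. 10 + next two rolls (7+0) = 17. Cumulative: 78
Frame 7: OPEN (7+0=7). Cumulative: 85
Frame 8: OPEN (2+6=8). Cumulative: 93
Frame 9: OPEN (1+3=4). Cumulative: 97
Frame 10: STRIKE. Sum of all frame-10 rolls (10+2+7) = 19. Cumulative: 116

Answer: 6 24 32 41 61 78 85 93 97 116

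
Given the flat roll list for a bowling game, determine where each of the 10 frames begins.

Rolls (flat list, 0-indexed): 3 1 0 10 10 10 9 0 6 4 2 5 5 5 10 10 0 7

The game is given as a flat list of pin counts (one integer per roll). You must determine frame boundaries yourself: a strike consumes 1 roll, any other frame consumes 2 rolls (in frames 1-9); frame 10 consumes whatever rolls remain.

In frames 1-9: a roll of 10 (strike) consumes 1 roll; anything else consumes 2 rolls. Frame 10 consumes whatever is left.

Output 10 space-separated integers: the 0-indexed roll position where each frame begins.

Frame 1 starts at roll index 0: rolls=3,1 (sum=4), consumes 2 rolls
Frame 2 starts at roll index 2: rolls=0,10 (sum=10), consumes 2 rolls
Frame 3 starts at roll index 4: roll=10 (strike), consumes 1 roll
Frame 4 starts at roll index 5: roll=10 (strike), consumes 1 roll
Frame 5 starts at roll index 6: rolls=9,0 (sum=9), consumes 2 rolls
Frame 6 starts at roll index 8: rolls=6,4 (sum=10), consumes 2 rolls
Frame 7 starts at roll index 10: rolls=2,5 (sum=7), consumes 2 rolls
Frame 8 starts at roll index 12: rolls=5,5 (sum=10), consumes 2 rolls
Frame 9 starts at roll index 14: roll=10 (strike), consumes 1 roll
Frame 10 starts at roll index 15: 3 remaining rolls

Answer: 0 2 4 5 6 8 10 12 14 15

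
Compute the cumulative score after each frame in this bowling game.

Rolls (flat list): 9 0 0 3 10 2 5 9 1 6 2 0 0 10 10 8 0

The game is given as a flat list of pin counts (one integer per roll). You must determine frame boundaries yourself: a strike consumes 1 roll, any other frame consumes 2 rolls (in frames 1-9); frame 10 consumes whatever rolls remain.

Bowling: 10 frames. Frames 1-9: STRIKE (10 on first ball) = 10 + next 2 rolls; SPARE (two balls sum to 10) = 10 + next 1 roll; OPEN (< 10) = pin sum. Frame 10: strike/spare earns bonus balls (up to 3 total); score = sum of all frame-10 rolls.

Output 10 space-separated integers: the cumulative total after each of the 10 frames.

Answer: 9 12 29 36 52 60 60 88 106 114

Derivation:
Frame 1: OPEN (9+0=9). Cumulative: 9
Frame 2: OPEN (0+3=3). Cumulative: 12
Frame 3: STRIKE. 10 + next two rolls (2+5) = 17. Cumulative: 29
Frame 4: OPEN (2+5=7). Cumulative: 36
Frame 5: SPARE (9+1=10). 10 + next roll (6) = 16. Cumulative: 52
Frame 6: OPEN (6+2=8). Cumulative: 60
Frame 7: OPEN (0+0=0). Cumulative: 60
Frame 8: STRIKE. 10 + next two rolls (10+8) = 28. Cumulative: 88
Frame 9: STRIKE. 10 + next two rolls (8+0) = 18. Cumulative: 106
Frame 10: OPEN. Sum of all frame-10 rolls (8+0) = 8. Cumulative: 114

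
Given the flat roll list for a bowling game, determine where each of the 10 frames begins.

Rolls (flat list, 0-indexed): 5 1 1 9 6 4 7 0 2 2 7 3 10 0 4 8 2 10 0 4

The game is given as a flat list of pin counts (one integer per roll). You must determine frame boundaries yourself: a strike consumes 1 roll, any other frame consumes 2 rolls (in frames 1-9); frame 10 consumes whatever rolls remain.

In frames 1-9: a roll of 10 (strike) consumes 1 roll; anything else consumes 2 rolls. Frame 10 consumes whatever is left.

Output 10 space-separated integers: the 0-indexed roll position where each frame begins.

Frame 1 starts at roll index 0: rolls=5,1 (sum=6), consumes 2 rolls
Frame 2 starts at roll index 2: rolls=1,9 (sum=10), consumes 2 rolls
Frame 3 starts at roll index 4: rolls=6,4 (sum=10), consumes 2 rolls
Frame 4 starts at roll index 6: rolls=7,0 (sum=7), consumes 2 rolls
Frame 5 starts at roll index 8: rolls=2,2 (sum=4), consumes 2 rolls
Frame 6 starts at roll index 10: rolls=7,3 (sum=10), consumes 2 rolls
Frame 7 starts at roll index 12: roll=10 (strike), consumes 1 roll
Frame 8 starts at roll index 13: rolls=0,4 (sum=4), consumes 2 rolls
Frame 9 starts at roll index 15: rolls=8,2 (sum=10), consumes 2 rolls
Frame 10 starts at roll index 17: 3 remaining rolls

Answer: 0 2 4 6 8 10 12 13 15 17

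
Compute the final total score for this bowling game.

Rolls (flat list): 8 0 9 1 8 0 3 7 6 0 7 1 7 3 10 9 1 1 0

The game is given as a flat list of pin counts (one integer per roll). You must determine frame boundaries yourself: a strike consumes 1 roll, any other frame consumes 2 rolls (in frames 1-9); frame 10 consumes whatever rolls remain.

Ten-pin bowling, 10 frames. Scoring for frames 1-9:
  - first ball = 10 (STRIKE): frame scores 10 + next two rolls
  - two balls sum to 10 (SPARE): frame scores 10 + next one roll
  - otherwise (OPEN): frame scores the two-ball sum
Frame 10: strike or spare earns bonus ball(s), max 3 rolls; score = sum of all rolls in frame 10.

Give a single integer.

Answer: 116

Derivation:
Frame 1: OPEN (8+0=8). Cumulative: 8
Frame 2: SPARE (9+1=10). 10 + next roll (8) = 18. Cumulative: 26
Frame 3: OPEN (8+0=8). Cumulative: 34
Frame 4: SPARE (3+7=10). 10 + next roll (6) = 16. Cumulative: 50
Frame 5: OPEN (6+0=6). Cumulative: 56
Frame 6: OPEN (7+1=8). Cumulative: 64
Frame 7: SPARE (7+3=10). 10 + next roll (10) = 20. Cumulative: 84
Frame 8: STRIKE. 10 + next two rolls (9+1) = 20. Cumulative: 104
Frame 9: SPARE (9+1=10). 10 + next roll (1) = 11. Cumulative: 115
Frame 10: OPEN. Sum of all frame-10 rolls (1+0) = 1. Cumulative: 116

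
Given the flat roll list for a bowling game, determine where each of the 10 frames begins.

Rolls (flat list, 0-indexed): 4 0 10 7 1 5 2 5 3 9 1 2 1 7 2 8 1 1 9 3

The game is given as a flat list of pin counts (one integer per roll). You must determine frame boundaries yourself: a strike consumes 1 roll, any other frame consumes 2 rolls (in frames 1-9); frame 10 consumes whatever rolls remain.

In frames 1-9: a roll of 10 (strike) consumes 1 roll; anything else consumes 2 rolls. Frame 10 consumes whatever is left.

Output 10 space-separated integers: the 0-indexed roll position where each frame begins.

Frame 1 starts at roll index 0: rolls=4,0 (sum=4), consumes 2 rolls
Frame 2 starts at roll index 2: roll=10 (strike), consumes 1 roll
Frame 3 starts at roll index 3: rolls=7,1 (sum=8), consumes 2 rolls
Frame 4 starts at roll index 5: rolls=5,2 (sum=7), consumes 2 rolls
Frame 5 starts at roll index 7: rolls=5,3 (sum=8), consumes 2 rolls
Frame 6 starts at roll index 9: rolls=9,1 (sum=10), consumes 2 rolls
Frame 7 starts at roll index 11: rolls=2,1 (sum=3), consumes 2 rolls
Frame 8 starts at roll index 13: rolls=7,2 (sum=9), consumes 2 rolls
Frame 9 starts at roll index 15: rolls=8,1 (sum=9), consumes 2 rolls
Frame 10 starts at roll index 17: 3 remaining rolls

Answer: 0 2 3 5 7 9 11 13 15 17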